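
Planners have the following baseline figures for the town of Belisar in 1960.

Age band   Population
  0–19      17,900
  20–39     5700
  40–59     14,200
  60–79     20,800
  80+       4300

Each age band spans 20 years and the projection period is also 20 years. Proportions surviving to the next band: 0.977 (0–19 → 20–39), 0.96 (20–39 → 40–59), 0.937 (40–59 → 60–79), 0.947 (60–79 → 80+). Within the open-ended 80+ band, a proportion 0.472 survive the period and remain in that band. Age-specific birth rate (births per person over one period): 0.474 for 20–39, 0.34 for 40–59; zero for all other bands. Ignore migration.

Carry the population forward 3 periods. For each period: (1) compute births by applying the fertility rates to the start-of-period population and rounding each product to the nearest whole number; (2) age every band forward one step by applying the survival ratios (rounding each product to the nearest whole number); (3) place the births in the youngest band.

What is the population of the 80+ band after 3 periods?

— Period 1 —
Births: 5700 × 0.474 = 2702  |  14200 × 0.34 = 4828 → total 7530
20–39: 17900 × 0.977 = 17488
40–59: 5700 × 0.96 = 5472
60–79: 14200 × 0.937 = 13305
80+: 20800 × 0.947 + 4300 × 0.472 = 19698 + 2030 = 21728
Population now: 0–19=7530, 20–39=17488, 40–59=5472, 60–79=13305, 80+=21728
— Period 2 —
Births: 17488 × 0.474 = 8289  |  5472 × 0.34 = 1860 → total 10149
20–39: 7530 × 0.977 = 7357
40–59: 17488 × 0.96 = 16788
60–79: 5472 × 0.937 = 5127
80+: 13305 × 0.947 + 21728 × 0.472 = 12600 + 10256 = 22856
Population now: 0–19=10149, 20–39=7357, 40–59=16788, 60–79=5127, 80+=22856
— Period 3 —
Births: 7357 × 0.474 = 3487  |  16788 × 0.34 = 5708 → total 9195
20–39: 10149 × 0.977 = 9916
40–59: 7357 × 0.96 = 7063
60–79: 16788 × 0.937 = 15730
80+: 5127 × 0.947 + 22856 × 0.472 = 4855 + 10788 = 15643
Population now: 0–19=9195, 20–39=9916, 40–59=7063, 60–79=15730, 80+=15643

15643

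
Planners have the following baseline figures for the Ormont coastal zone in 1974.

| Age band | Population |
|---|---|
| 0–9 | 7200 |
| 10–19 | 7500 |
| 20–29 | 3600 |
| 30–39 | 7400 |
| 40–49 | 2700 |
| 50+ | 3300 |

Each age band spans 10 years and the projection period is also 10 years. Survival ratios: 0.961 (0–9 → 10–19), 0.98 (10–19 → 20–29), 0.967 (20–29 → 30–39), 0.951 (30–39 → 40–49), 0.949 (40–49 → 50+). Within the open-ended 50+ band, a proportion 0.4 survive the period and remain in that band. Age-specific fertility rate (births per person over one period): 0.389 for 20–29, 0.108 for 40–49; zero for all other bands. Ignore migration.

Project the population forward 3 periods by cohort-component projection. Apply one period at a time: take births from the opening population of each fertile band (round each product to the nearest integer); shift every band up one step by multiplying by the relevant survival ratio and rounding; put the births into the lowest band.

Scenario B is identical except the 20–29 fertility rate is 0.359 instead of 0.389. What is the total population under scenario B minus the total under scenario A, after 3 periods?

-517

Period 1:
Births: 3600 * 0.389 = 1400 ; 2700 * 0.108 = 292 → total 1692
10–19: 7200 * 0.961 = 6919
20–29: 7500 * 0.98 = 7350
30–39: 3600 * 0.967 = 3481
40–49: 7400 * 0.951 = 7037
50+: 2700 * 0.949 + 3300 * 0.4 = 2562 + 1320 = 3882
End of period: [1692, 6919, 7350, 3481, 7037, 3882]
Period 2:
Births: 7350 * 0.389 = 2859 ; 7037 * 0.108 = 760 → total 3619
10–19: 1692 * 0.961 = 1626
20–29: 6919 * 0.98 = 6781
30–39: 7350 * 0.967 = 7107
40–49: 3481 * 0.951 = 3310
50+: 7037 * 0.949 + 3882 * 0.4 = 6678 + 1553 = 8231
End of period: [3619, 1626, 6781, 7107, 3310, 8231]
Period 3:
Births: 6781 * 0.389 = 2638 ; 3310 * 0.108 = 357 → total 2995
10–19: 3619 * 0.961 = 3478
20–29: 1626 * 0.98 = 1593
30–39: 6781 * 0.967 = 6557
40–49: 7107 * 0.951 = 6759
50+: 3310 * 0.949 + 8231 * 0.4 = 3141 + 3292 = 6433
End of period: [2995, 3478, 1593, 6557, 6759, 6433]
Scenario A total after 3 periods: 27815
Scenario B projection —
Period 1:
Births: 3600 * 0.359 = 1292 ; 2700 * 0.108 = 292 → total 1584
10–19: 7200 * 0.961 = 6919
20–29: 7500 * 0.98 = 7350
30–39: 3600 * 0.967 = 3481
40–49: 7400 * 0.951 = 7037
50+: 2700 * 0.949 + 3300 * 0.4 = 2562 + 1320 = 3882
End of period: [1584, 6919, 7350, 3481, 7037, 3882]
Period 2:
Births: 7350 * 0.359 = 2639 ; 7037 * 0.108 = 760 → total 3399
10–19: 1584 * 0.961 = 1522
20–29: 6919 * 0.98 = 6781
30–39: 7350 * 0.967 = 7107
40–49: 3481 * 0.951 = 3310
50+: 7037 * 0.949 + 3882 * 0.4 = 6678 + 1553 = 8231
End of period: [3399, 1522, 6781, 7107, 3310, 8231]
Period 3:
Births: 6781 * 0.359 = 2434 ; 3310 * 0.108 = 357 → total 2791
10–19: 3399 * 0.961 = 3266
20–29: 1522 * 0.98 = 1492
30–39: 6781 * 0.967 = 6557
40–49: 7107 * 0.951 = 6759
50+: 3310 * 0.949 + 8231 * 0.4 = 3141 + 3292 = 6433
End of period: [2791, 3266, 1492, 6557, 6759, 6433]
Scenario B total after 3 periods: 27298
Difference B − A = 27298 − 27815 = -517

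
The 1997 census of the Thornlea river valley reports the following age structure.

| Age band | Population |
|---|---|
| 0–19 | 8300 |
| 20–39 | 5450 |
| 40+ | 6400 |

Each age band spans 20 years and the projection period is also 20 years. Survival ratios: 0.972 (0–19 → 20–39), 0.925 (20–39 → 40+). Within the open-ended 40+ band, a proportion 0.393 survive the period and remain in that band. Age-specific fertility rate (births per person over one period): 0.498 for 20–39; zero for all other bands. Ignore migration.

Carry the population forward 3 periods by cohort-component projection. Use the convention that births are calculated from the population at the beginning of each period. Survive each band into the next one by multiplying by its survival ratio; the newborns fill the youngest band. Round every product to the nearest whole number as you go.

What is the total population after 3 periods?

Period 1:
Births: 5450 * 0.498 = 2714
20–39: 8300 * 0.972 = 8068
40+: 5450 * 0.925 + 6400 * 0.393 = 5041 + 2515 = 7556
Population now: 0–19=2714, 20–39=8068, 40+=7556
Period 2:
Births: 8068 * 0.498 = 4018
20–39: 2714 * 0.972 = 2638
40+: 8068 * 0.925 + 7556 * 0.393 = 7463 + 2970 = 10433
Population now: 0–19=4018, 20–39=2638, 40+=10433
Period 3:
Births: 2638 * 0.498 = 1314
20–39: 4018 * 0.972 = 3905
40+: 2638 * 0.925 + 10433 * 0.393 = 2440 + 4100 = 6540
Population now: 0–19=1314, 20–39=3905, 40+=6540
Total after period 3: 1314 + 3905 + 6540 = 11759

11759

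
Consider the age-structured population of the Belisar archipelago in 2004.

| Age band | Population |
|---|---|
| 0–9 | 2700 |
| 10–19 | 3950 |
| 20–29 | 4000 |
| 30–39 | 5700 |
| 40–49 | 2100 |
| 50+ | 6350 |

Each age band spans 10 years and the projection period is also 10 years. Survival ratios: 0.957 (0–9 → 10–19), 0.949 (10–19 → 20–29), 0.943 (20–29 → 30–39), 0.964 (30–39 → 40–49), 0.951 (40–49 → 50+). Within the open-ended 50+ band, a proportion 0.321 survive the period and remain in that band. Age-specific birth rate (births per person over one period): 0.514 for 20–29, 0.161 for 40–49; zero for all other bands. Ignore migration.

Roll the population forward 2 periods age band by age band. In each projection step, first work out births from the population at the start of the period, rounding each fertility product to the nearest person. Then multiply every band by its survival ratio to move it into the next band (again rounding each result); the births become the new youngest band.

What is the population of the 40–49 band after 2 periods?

3636

(Groups numbered youngest = 1 to oldest = 6.)
Period 1.
Births: 4000 × 0.514 = 2056, 2100 × 0.161 = 338 → 2394
Group 2: 2700 × 0.957 = 2584
Group 3: 3950 × 0.949 = 3749
Group 4: 4000 × 0.943 = 3772
Group 5: 5700 × 0.964 = 5495
Group 6: 2100 × 0.951 + 6350 × 0.321 = 1997 + 2038 = 4035
End of period: [2394, 2584, 3749, 3772, 5495, 4035]
Period 2.
Births: 3749 × 0.514 = 1927, 5495 × 0.161 = 885 → 2812
Group 2: 2394 × 0.957 = 2291
Group 3: 2584 × 0.949 = 2452
Group 4: 3749 × 0.943 = 3535
Group 5: 3772 × 0.964 = 3636
Group 6: 5495 × 0.951 + 4035 × 0.321 = 5226 + 1295 = 6521
End of period: [2812, 2291, 2452, 3535, 3636, 6521]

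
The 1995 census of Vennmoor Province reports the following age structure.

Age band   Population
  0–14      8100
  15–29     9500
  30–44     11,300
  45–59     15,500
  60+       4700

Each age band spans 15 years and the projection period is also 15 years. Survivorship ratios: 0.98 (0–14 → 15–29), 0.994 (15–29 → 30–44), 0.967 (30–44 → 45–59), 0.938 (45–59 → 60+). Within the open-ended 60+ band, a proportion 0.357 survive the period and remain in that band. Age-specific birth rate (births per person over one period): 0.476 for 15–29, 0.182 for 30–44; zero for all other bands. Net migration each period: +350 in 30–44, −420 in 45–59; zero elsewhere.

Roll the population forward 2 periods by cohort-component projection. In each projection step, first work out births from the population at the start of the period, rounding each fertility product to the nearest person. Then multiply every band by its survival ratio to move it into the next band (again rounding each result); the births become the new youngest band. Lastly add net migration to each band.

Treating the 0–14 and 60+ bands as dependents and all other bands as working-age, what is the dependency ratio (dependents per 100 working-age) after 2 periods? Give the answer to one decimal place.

89.3

Call the bands 1 to 5, youngest first.
[period 1]
Births: 9500 × 0.476 = 4522  |  11300 × 0.182 = 2057 ⇒ total 6579
Band 2: 8100 × 0.98 = 7938
Band 3: 9500 × 0.994 = 9443
Band 4: 11300 × 0.967 = 10927
Band 5: 15500 × 0.938 + 4700 × 0.357 = 14539 + 1678 = 16217
Net migration: Band 3 + 350 → 9793; Band 4 − 420 → 10507
→ [6579, 7938, 9793, 10507, 16217]
[period 2]
Births: 7938 × 0.476 = 3778  |  9793 × 0.182 = 1782 ⇒ total 5560
Band 2: 6579 × 0.98 = 6447
Band 3: 7938 × 0.994 = 7890
Band 4: 9793 × 0.967 = 9470
Band 5: 10507 × 0.938 + 16217 × 0.357 = 9856 + 5789 = 15645
Net migration: Band 3 + 350 → 8240; Band 4 − 420 → 9050
→ [5560, 6447, 8240, 9050, 15645]
Dependents (band 0–14 + band 60+) = 5560 + 15645 = 21205; working-age = 23737; ratio = 21205/23737 × 100 = 89.3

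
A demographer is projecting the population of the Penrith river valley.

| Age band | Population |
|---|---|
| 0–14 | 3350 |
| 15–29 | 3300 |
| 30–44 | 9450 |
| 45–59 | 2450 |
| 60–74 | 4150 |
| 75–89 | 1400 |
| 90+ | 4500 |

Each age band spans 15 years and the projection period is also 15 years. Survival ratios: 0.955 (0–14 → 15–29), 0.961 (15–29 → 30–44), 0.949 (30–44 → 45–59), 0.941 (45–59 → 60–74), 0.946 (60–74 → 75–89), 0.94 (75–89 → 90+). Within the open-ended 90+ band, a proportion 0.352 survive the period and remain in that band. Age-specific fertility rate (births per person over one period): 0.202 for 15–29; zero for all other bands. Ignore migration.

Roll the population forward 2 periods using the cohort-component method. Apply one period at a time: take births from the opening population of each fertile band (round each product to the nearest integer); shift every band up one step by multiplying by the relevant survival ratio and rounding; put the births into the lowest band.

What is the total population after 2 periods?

22697

— Period 1 —
Births: 3300 × 0.202 = 667
15–29: 3350 × 0.955 = 3199
30–44: 3300 × 0.961 = 3171
45–59: 9450 × 0.949 = 8968
60–74: 2450 × 0.941 = 2305
75–89: 4150 × 0.946 = 3926
90+: 1400 × 0.94 + 4500 × 0.352 = 1316 + 1584 = 2900
Population now: 0–14=667, 15–29=3199, 30–44=3171, 45–59=8968, 60–74=2305, 75–89=3926, 90+=2900
— Period 2 —
Births: 3199 × 0.202 = 646
15–29: 667 × 0.955 = 637
30–44: 3199 × 0.961 = 3074
45–59: 3171 × 0.949 = 3009
60–74: 8968 × 0.941 = 8439
75–89: 2305 × 0.946 = 2181
90+: 3926 × 0.94 + 2900 × 0.352 = 3690 + 1021 = 4711
Population now: 0–14=646, 15–29=637, 30–44=3074, 45–59=3009, 60–74=8439, 75–89=2181, 90+=4711
Total after period 2: 646 + 637 + 3074 + 3009 + 8439 + 2181 + 4711 = 22697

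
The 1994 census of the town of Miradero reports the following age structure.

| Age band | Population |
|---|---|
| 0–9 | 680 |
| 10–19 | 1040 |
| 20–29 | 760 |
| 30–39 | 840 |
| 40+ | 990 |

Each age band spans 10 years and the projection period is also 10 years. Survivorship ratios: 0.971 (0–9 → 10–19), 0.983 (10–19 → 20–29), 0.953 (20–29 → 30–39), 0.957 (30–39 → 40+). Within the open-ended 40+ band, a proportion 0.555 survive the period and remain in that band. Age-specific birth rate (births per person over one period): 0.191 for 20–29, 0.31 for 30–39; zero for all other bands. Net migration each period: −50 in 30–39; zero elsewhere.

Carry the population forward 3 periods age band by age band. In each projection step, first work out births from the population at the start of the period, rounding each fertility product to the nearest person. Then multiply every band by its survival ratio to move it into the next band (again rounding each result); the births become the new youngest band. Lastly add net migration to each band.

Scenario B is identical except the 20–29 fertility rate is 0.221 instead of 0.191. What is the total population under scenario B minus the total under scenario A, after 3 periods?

72

— Period 1 —
Births: 760 * 0.191 = 145 ; 840 * 0.31 = 260 → total 405
10–19: 680 * 0.971 = 660
20–29: 1040 * 0.983 = 1022
30–39: 760 * 0.953 = 724
40+: 840 * 0.957 + 990 * 0.555 = 804 + 549 = 1353
Net migration: 30–39 − 50 → 674
End of period: [405, 660, 1022, 674, 1353]
— Period 2 —
Births: 1022 * 0.191 = 195 ; 674 * 0.31 = 209 → total 404
10–19: 405 * 0.971 = 393
20–29: 660 * 0.983 = 649
30–39: 1022 * 0.953 = 974
40+: 674 * 0.957 + 1353 * 0.555 = 645 + 751 = 1396
Net migration: 30–39 − 50 → 924
End of period: [404, 393, 649, 924, 1396]
— Period 3 —
Births: 649 * 0.191 = 124 ; 924 * 0.31 = 286 → total 410
10–19: 404 * 0.971 = 392
20–29: 393 * 0.983 = 386
30–39: 649 * 0.953 = 618
40+: 924 * 0.957 + 1396 * 0.555 = 884 + 775 = 1659
Net migration: 30–39 − 50 → 568
End of period: [410, 392, 386, 568, 1659]
Scenario A total after 3 periods: 3415
Scenario B projection —
— Period 1 —
Births: 760 * 0.221 = 168 ; 840 * 0.31 = 260 → total 428
10–19: 680 * 0.971 = 660
20–29: 1040 * 0.983 = 1022
30–39: 760 * 0.953 = 724
40+: 840 * 0.957 + 990 * 0.555 = 804 + 549 = 1353
Net migration: 30–39 − 50 → 674
End of period: [428, 660, 1022, 674, 1353]
— Period 2 —
Births: 1022 * 0.221 = 226 ; 674 * 0.31 = 209 → total 435
10–19: 428 * 0.971 = 416
20–29: 660 * 0.983 = 649
30–39: 1022 * 0.953 = 974
40+: 674 * 0.957 + 1353 * 0.555 = 645 + 751 = 1396
Net migration: 30–39 − 50 → 924
End of period: [435, 416, 649, 924, 1396]
— Period 3 —
Births: 649 * 0.221 = 143 ; 924 * 0.31 = 286 → total 429
10–19: 435 * 0.971 = 422
20–29: 416 * 0.983 = 409
30–39: 649 * 0.953 = 618
40+: 924 * 0.957 + 1396 * 0.555 = 884 + 775 = 1659
Net migration: 30–39 − 50 → 568
End of period: [429, 422, 409, 568, 1659]
Scenario B total after 3 periods: 3487
Difference B − A = 3487 − 3415 = 72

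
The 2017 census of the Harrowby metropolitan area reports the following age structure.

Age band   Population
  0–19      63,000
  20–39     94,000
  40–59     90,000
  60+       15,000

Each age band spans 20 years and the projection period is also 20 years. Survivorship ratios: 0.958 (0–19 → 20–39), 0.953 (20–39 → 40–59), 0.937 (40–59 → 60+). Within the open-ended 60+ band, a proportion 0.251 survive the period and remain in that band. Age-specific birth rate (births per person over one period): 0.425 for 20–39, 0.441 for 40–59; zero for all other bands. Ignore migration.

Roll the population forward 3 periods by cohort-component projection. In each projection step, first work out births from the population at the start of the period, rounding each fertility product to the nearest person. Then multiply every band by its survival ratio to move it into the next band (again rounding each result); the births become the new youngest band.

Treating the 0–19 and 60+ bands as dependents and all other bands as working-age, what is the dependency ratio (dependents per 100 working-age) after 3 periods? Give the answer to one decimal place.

102.3

Period 1:
Births: 94000 * 0.425 = 39950, 90000 * 0.441 = 39690 → total 79640
20–39: 63000 * 0.958 = 60354
40–59: 94000 * 0.953 = 89582
60+: 90000 * 0.937 + 15000 * 0.251 = 84330 + 3765 = 88095
End of period: [79640, 60354, 89582, 88095]
Period 2:
Births: 60354 * 0.425 = 25650, 89582 * 0.441 = 39506 → total 65156
20–39: 79640 * 0.958 = 76295
40–59: 60354 * 0.953 = 57517
60+: 89582 * 0.937 + 88095 * 0.251 = 83938 + 22112 = 106050
End of period: [65156, 76295, 57517, 106050]
Period 3:
Births: 76295 * 0.425 = 32425, 57517 * 0.441 = 25365 → total 57790
20–39: 65156 * 0.958 = 62419
40–59: 76295 * 0.953 = 72709
60+: 57517 * 0.937 + 106050 * 0.251 = 53893 + 26619 = 80512
End of period: [57790, 62419, 72709, 80512]
Dependents (band 0–19 + band 60+) = 57790 + 80512 = 138302; working-age = 135128; ratio = 138302/135128 × 100 = 102.3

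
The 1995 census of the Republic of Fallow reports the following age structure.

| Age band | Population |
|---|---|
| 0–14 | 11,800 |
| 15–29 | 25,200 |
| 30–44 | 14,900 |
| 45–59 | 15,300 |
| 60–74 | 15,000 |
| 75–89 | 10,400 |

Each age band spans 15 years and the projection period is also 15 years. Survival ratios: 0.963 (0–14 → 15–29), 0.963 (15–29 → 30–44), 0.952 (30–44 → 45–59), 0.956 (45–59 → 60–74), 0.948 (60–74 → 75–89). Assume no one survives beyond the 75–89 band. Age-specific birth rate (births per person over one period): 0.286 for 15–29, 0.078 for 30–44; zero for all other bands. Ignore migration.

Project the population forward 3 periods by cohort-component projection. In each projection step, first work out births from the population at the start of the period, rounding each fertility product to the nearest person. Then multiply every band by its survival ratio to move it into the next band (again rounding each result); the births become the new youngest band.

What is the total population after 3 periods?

Period 1:
Births: 25200 * 0.286 = 7207, 14900 * 0.078 = 1162 → 8369
15–29: 11800 * 0.963 = 11363
30–44: 25200 * 0.963 = 24268
45–59: 14900 * 0.952 = 14185
60–74: 15300 * 0.956 = 14627
75–89: 15000 * 0.948 = 14220
Giving 8369 / 11363 / 24268 / 14185 / 14627 / 14220.
Period 2:
Births: 11363 * 0.286 = 3250, 24268 * 0.078 = 1893 → 5143
15–29: 8369 * 0.963 = 8059
30–44: 11363 * 0.963 = 10943
45–59: 24268 * 0.952 = 23103
60–74: 14185 * 0.956 = 13561
75–89: 14627 * 0.948 = 13866
Giving 5143 / 8059 / 10943 / 23103 / 13561 / 13866.
Period 3:
Births: 8059 * 0.286 = 2305, 10943 * 0.078 = 854 → 3159
15–29: 5143 * 0.963 = 4953
30–44: 8059 * 0.963 = 7761
45–59: 10943 * 0.952 = 10418
60–74: 23103 * 0.956 = 22086
75–89: 13561 * 0.948 = 12856
Giving 3159 / 4953 / 7761 / 10418 / 22086 / 12856.
Total after period 3: 3159 + 4953 + 7761 + 10418 + 22086 + 12856 = 61233

61233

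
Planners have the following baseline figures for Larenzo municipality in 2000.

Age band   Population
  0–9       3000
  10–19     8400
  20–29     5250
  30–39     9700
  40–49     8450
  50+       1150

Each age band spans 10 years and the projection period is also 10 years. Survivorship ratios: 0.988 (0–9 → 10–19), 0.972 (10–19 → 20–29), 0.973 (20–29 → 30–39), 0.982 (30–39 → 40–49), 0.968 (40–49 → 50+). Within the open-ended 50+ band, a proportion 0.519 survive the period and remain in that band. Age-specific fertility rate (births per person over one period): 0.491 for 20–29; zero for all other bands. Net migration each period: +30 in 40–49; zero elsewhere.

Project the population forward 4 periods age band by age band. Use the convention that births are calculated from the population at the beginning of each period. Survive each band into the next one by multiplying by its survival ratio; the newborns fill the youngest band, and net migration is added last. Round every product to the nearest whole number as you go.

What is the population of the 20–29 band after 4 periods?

3850

[period 1]
Births: 5250 × 0.491 = 2578
10–19: 3000 × 0.988 = 2964
20–29: 8400 × 0.972 = 8165
30–39: 5250 × 0.973 = 5108
40–49: 9700 × 0.982 = 9525
50+: 8450 × 0.968 + 1150 × 0.519 = 8180 + 597 = 8777
Net migration: 40–49 + 30 → 9555
End of period: [2578, 2964, 8165, 5108, 9555, 8777]
[period 2]
Births: 8165 × 0.491 = 4009
10–19: 2578 × 0.988 = 2547
20–29: 2964 × 0.972 = 2881
30–39: 8165 × 0.973 = 7945
40–49: 5108 × 0.982 = 5016
50+: 9555 × 0.968 + 8777 × 0.519 = 9249 + 4555 = 13804
Net migration: 40–49 + 30 → 5046
End of period: [4009, 2547, 2881, 7945, 5046, 13804]
[period 3]
Births: 2881 × 0.491 = 1415
10–19: 4009 × 0.988 = 3961
20–29: 2547 × 0.972 = 2476
30–39: 2881 × 0.973 = 2803
40–49: 7945 × 0.982 = 7802
50+: 5046 × 0.968 + 13804 × 0.519 = 4885 + 7164 = 12049
Net migration: 40–49 + 30 → 7832
End of period: [1415, 3961, 2476, 2803, 7832, 12049]
[period 4]
Births: 2476 × 0.491 = 1216
10–19: 1415 × 0.988 = 1398
20–29: 3961 × 0.972 = 3850
30–39: 2476 × 0.973 = 2409
40–49: 2803 × 0.982 = 2753
50+: 7832 × 0.968 + 12049 × 0.519 = 7581 + 6253 = 13834
Net migration: 40–49 + 30 → 2783
End of period: [1216, 1398, 3850, 2409, 2783, 13834]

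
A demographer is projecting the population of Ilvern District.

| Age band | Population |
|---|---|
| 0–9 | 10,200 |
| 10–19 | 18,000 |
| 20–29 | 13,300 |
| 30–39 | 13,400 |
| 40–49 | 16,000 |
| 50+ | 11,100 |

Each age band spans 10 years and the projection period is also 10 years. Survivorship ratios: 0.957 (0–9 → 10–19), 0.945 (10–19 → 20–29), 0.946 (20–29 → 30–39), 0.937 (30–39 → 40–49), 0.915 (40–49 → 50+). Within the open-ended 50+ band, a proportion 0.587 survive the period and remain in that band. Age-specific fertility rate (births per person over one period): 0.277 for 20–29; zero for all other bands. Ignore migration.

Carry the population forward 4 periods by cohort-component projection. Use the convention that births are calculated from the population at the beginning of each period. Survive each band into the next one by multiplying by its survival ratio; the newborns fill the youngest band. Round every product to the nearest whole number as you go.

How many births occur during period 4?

Period 1:
Births: 13300 * 0.277 = 3684
10–19: 10200 * 0.957 = 9761
20–29: 18000 * 0.945 = 17010
30–39: 13300 * 0.946 = 12582
40–49: 13400 * 0.937 = 12556
50+: 16000 * 0.915 + 11100 * 0.587 = 14640 + 6516 = 21156
Giving 3684 / 9761 / 17010 / 12582 / 12556 / 21156.
Period 2:
Births: 17010 * 0.277 = 4712
10–19: 3684 * 0.957 = 3526
20–29: 9761 * 0.945 = 9224
30–39: 17010 * 0.946 = 16091
40–49: 12582 * 0.937 = 11789
50+: 12556 * 0.915 + 21156 * 0.587 = 11489 + 12419 = 23908
Giving 4712 / 3526 / 9224 / 16091 / 11789 / 23908.
Period 3:
Births: 9224 * 0.277 = 2555
10–19: 4712 * 0.957 = 4509
20–29: 3526 * 0.945 = 3332
30–39: 9224 * 0.946 = 8726
40–49: 16091 * 0.937 = 15077
50+: 11789 * 0.915 + 23908 * 0.587 = 10787 + 14034 = 24821
Giving 2555 / 4509 / 3332 / 8726 / 15077 / 24821.
Period 4:
Births: 3332 * 0.277 = 923
10–19: 2555 * 0.957 = 2445
20–29: 4509 * 0.945 = 4261
30–39: 3332 * 0.946 = 3152
40–49: 8726 * 0.937 = 8176
50+: 15077 * 0.915 + 24821 * 0.587 = 13795 + 14570 = 28365
Giving 923 / 2445 / 4261 / 3152 / 8176 / 28365.

923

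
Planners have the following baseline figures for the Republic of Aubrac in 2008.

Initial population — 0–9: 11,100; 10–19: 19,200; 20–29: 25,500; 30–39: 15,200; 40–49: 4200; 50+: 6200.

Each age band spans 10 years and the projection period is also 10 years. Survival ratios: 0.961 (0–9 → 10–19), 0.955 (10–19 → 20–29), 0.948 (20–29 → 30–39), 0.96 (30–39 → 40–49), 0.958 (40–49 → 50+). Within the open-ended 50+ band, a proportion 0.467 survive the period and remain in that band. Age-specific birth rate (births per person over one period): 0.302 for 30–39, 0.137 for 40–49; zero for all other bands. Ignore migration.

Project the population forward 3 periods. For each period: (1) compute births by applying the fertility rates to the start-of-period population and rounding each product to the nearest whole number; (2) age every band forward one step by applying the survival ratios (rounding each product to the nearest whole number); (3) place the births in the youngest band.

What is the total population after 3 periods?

— Period 1 —
Births: 15200 × 0.302 = 4590, 4200 × 0.137 = 575 → 5165
10–19: 11100 × 0.961 = 10667
20–29: 19200 × 0.955 = 18336
30–39: 25500 × 0.948 = 24174
40–49: 15200 × 0.96 = 14592
50+: 4200 × 0.958 + 6200 × 0.467 = 4024 + 2895 = 6919
→ [5165, 10667, 18336, 24174, 14592, 6919]
— Period 2 —
Births: 24174 × 0.302 = 7301, 14592 × 0.137 = 1999 → 9300
10–19: 5165 × 0.961 = 4964
20–29: 10667 × 0.955 = 10187
30–39: 18336 × 0.948 = 17383
40–49: 24174 × 0.96 = 23207
50+: 14592 × 0.958 + 6919 × 0.467 = 13979 + 3231 = 17210
→ [9300, 4964, 10187, 17383, 23207, 17210]
— Period 3 —
Births: 17383 × 0.302 = 5250, 23207 × 0.137 = 3179 → 8429
10–19: 9300 × 0.961 = 8937
20–29: 4964 × 0.955 = 4741
30–39: 10187 × 0.948 = 9657
40–49: 17383 × 0.96 = 16688
50+: 23207 × 0.958 + 17210 × 0.467 = 22232 + 8037 = 30269
→ [8429, 8937, 4741, 9657, 16688, 30269]
Total after period 3: 8429 + 8937 + 4741 + 9657 + 16688 + 30269 = 78721

78721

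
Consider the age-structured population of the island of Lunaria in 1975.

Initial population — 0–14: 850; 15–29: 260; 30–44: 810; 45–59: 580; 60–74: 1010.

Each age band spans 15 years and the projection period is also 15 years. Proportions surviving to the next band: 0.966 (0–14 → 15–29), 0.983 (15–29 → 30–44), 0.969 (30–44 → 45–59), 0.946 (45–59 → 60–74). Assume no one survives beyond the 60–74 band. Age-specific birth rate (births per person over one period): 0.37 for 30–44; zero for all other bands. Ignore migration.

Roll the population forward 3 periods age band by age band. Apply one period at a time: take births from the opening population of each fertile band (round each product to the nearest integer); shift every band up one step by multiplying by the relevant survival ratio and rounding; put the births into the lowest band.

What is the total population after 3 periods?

(Groups numbered youngest = 1 to oldest = 5.)
Period 1:
Births: 810 * 0.37 = 300
Group 2: 850 * 0.966 = 821
Group 3: 260 * 0.983 = 256
Group 4: 810 * 0.969 = 785
Group 5: 580 * 0.946 = 549
Giving 300 / 821 / 256 / 785 / 549.
Period 2:
Births: 256 * 0.37 = 95
Group 2: 300 * 0.966 = 290
Group 3: 821 * 0.983 = 807
Group 4: 256 * 0.969 = 248
Group 5: 785 * 0.946 = 743
Giving 95 / 290 / 807 / 248 / 743.
Period 3:
Births: 807 * 0.37 = 299
Group 2: 95 * 0.966 = 92
Group 3: 290 * 0.983 = 285
Group 4: 807 * 0.969 = 782
Group 5: 248 * 0.946 = 235
Giving 299 / 92 / 285 / 782 / 235.
Total after period 3: 299 + 92 + 285 + 782 + 235 = 1693

1693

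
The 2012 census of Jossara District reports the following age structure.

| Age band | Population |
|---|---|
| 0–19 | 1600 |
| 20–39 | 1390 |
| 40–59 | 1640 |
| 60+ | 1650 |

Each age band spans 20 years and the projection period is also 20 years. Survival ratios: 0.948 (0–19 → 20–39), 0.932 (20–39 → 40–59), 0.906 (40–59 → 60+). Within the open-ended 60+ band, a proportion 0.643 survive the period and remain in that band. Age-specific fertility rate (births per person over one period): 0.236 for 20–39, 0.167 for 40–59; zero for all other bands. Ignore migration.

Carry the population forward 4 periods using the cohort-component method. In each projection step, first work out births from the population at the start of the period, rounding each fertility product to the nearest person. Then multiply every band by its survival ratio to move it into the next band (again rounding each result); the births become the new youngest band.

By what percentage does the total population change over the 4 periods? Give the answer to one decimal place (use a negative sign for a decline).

Call the bands 1 to 4, youngest first.
— Period 1 —
Births: 1390 × 0.236 = 328  |  1640 × 0.167 = 274 → 602
Band 2: 1600 × 0.948 = 1517
Band 3: 1390 × 0.932 = 1295
Band 4: 1640 × 0.906 + 1650 × 0.643 = 1486 + 1061 = 2547
Giving 602 / 1517 / 1295 / 2547.
— Period 2 —
Births: 1517 × 0.236 = 358  |  1295 × 0.167 = 216 → 574
Band 2: 602 × 0.948 = 571
Band 3: 1517 × 0.932 = 1414
Band 4: 1295 × 0.906 + 2547 × 0.643 = 1173 + 1638 = 2811
Giving 574 / 571 / 1414 / 2811.
— Period 3 —
Births: 571 × 0.236 = 135  |  1414 × 0.167 = 236 → 371
Band 2: 574 × 0.948 = 544
Band 3: 571 × 0.932 = 532
Band 4: 1414 × 0.906 + 2811 × 0.643 = 1281 + 1807 = 3088
Giving 371 / 544 / 532 / 3088.
— Period 4 —
Births: 544 × 0.236 = 128  |  532 × 0.167 = 89 → 217
Band 2: 371 × 0.948 = 352
Band 3: 544 × 0.932 = 507
Band 4: 532 × 0.906 + 3088 × 0.643 = 482 + 1986 = 2468
Giving 217 / 352 / 507 / 2468.
Total: 6280 → 3544; change = -2736; percentage change = -43.6%

-43.6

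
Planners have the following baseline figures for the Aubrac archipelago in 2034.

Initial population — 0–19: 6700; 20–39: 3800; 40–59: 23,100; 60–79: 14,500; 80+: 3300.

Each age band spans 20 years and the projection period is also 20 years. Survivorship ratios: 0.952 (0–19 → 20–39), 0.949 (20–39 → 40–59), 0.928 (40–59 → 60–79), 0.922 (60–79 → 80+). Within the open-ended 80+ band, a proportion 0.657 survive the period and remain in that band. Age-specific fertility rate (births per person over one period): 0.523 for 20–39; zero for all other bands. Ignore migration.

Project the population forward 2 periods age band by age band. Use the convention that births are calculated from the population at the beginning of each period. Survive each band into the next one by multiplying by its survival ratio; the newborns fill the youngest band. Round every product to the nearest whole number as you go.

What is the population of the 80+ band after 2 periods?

— Period 1 —
Births: 3800 × 0.523 = 1987
20–39: 6700 × 0.952 = 6378
40–59: 3800 × 0.949 = 3606
60–79: 23100 × 0.928 = 21437
80+: 14500 × 0.922 + 3300 × 0.657 = 13369 + 2168 = 15537
Giving 1987 / 6378 / 3606 / 21437 / 15537.
— Period 2 —
Births: 6378 × 0.523 = 3336
20–39: 1987 × 0.952 = 1892
40–59: 6378 × 0.949 = 6053
60–79: 3606 × 0.928 = 3346
80+: 21437 × 0.922 + 15537 × 0.657 = 19765 + 10208 = 29973
Giving 3336 / 1892 / 6053 / 3346 / 29973.

29973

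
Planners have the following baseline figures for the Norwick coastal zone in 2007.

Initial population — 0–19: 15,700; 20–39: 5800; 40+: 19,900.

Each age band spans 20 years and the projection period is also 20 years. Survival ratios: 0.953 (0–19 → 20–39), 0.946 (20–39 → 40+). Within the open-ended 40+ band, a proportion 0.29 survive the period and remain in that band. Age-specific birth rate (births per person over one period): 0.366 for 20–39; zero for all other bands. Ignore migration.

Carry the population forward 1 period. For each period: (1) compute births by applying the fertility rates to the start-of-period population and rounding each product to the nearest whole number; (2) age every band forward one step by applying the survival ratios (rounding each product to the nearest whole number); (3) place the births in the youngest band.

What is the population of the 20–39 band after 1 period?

14962

Period 1.
Births: 5800 × 0.366 = 2123
20–39: 15700 × 0.953 = 14962
40+: 5800 × 0.946 + 19900 × 0.29 = 5487 + 5771 = 11258
→ [2123, 14962, 11258]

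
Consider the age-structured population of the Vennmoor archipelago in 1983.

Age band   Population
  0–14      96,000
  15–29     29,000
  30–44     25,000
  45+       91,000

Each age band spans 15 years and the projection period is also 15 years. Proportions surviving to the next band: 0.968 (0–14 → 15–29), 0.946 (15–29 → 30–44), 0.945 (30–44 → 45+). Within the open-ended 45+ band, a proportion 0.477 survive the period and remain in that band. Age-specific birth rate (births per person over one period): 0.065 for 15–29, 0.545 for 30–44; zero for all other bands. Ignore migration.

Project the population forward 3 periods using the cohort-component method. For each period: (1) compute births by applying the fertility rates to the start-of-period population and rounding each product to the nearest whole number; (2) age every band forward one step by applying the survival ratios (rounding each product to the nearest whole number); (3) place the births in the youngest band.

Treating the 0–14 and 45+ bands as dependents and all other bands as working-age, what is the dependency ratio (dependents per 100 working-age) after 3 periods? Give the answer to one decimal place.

462.2

(Bands numbered youngest = 1 to oldest = 4.)
[period 1]
Births: 29000 × 0.065 = 1885, 25000 × 0.545 = 13625 → 15510
Band 2: 96000 × 0.968 = 92928
Band 3: 29000 × 0.946 = 27434
Band 4: 25000 × 0.945 + 91000 × 0.477 = 23625 + 43407 = 67032
End of period: [15510, 92928, 27434, 67032]
[period 2]
Births: 92928 × 0.065 = 6040, 27434 × 0.545 = 14952 → 20992
Band 2: 15510 × 0.968 = 15014
Band 3: 92928 × 0.946 = 87910
Band 4: 27434 × 0.945 + 67032 × 0.477 = 25925 + 31974 = 57899
End of period: [20992, 15014, 87910, 57899]
[period 3]
Births: 15014 × 0.065 = 976, 87910 × 0.545 = 47911 → 48887
Band 2: 20992 × 0.968 = 20320
Band 3: 15014 × 0.946 = 14203
Band 4: 87910 × 0.945 + 57899 × 0.477 = 83075 + 27618 = 110693
End of period: [48887, 20320, 14203, 110693]
Dependents (band 0–14 + band 45+) = 48887 + 110693 = 159580; working-age = 34523; ratio = 159580/34523 × 100 = 462.2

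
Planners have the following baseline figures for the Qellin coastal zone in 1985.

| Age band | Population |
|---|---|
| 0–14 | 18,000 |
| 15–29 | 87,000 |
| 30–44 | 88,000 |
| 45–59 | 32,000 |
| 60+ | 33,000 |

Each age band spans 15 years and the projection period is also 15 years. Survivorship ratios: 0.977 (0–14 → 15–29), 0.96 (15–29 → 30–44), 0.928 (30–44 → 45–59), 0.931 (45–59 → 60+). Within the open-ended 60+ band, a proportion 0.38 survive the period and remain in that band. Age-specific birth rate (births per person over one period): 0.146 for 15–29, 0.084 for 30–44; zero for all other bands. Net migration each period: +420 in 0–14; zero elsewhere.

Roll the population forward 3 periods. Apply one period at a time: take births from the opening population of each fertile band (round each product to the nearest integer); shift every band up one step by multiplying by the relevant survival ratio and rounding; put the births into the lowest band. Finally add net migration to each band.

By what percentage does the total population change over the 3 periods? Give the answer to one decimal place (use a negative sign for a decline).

-39.3

Period 1:
Births: 87000 × 0.146 = 12702, 88000 × 0.084 = 7392 — total 20094
15–29: 18000 × 0.977 = 17586
30–44: 87000 × 0.96 = 83520
45–59: 88000 × 0.928 = 81664
60+: 32000 × 0.931 + 33000 × 0.38 = 29792 + 12540 = 42332
Net migration: 0–14 + 420 → 20514
→ [20514, 17586, 83520, 81664, 42332]
Period 2:
Births: 17586 × 0.146 = 2568, 83520 × 0.084 = 7016 — total 9584
15–29: 20514 × 0.977 = 20042
30–44: 17586 × 0.96 = 16883
45–59: 83520 × 0.928 = 77507
60+: 81664 × 0.931 + 42332 × 0.38 = 76029 + 16086 = 92115
Net migration: 0–14 + 420 → 10004
→ [10004, 20042, 16883, 77507, 92115]
Period 3:
Births: 20042 × 0.146 = 2926, 16883 × 0.084 = 1418 — total 4344
15–29: 10004 × 0.977 = 9774
30–44: 20042 × 0.96 = 19240
45–59: 16883 × 0.928 = 15667
60+: 77507 × 0.931 + 92115 × 0.38 = 72159 + 35004 = 107163
Net migration: 0–14 + 420 → 4764
→ [4764, 9774, 19240, 15667, 107163]
Total: 258000 → 156608; change = -101392; percentage change = -39.3%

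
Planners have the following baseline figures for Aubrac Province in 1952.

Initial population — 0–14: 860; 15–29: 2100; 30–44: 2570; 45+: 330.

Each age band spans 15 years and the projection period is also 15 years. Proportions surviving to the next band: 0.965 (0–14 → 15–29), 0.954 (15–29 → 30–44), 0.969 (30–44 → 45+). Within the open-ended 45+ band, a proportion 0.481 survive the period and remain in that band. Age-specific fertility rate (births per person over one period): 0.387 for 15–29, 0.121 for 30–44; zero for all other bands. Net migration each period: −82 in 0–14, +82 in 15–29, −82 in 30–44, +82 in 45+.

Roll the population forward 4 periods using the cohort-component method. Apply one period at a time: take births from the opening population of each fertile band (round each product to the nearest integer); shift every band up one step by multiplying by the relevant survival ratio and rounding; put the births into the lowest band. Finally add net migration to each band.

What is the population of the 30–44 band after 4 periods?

Period 1.
Births: 2100 × 0.387 = 813  |  2570 × 0.121 = 311 → total 1124
15–29: 860 × 0.965 = 830
30–44: 2100 × 0.954 = 2003
45+: 2570 × 0.969 + 330 × 0.481 = 2490 + 159 = 2649
Net migration: 0–14 − 82 → 1042; 15–29 + 82 → 912; 30–44 − 82 → 1921; 45+ + 82 → 2731
Giving 1042 / 912 / 1921 / 2731.
Period 2.
Births: 912 × 0.387 = 353  |  1921 × 0.121 = 232 → total 585
15–29: 1042 × 0.965 = 1006
30–44: 912 × 0.954 = 870
45+: 1921 × 0.969 + 2731 × 0.481 = 1861 + 1314 = 3175
Net migration: 0–14 − 82 → 503; 15–29 + 82 → 1088; 30–44 − 82 → 788; 45+ + 82 → 3257
Giving 503 / 1088 / 788 / 3257.
Period 3.
Births: 1088 × 0.387 = 421  |  788 × 0.121 = 95 → total 516
15–29: 503 × 0.965 = 485
30–44: 1088 × 0.954 = 1038
45+: 788 × 0.969 + 3257 × 0.481 = 764 + 1567 = 2331
Net migration: 0–14 − 82 → 434; 15–29 + 82 → 567; 30–44 − 82 → 956; 45+ + 82 → 2413
Giving 434 / 567 / 956 / 2413.
Period 4.
Births: 567 × 0.387 = 219  |  956 × 0.121 = 116 → total 335
15–29: 434 × 0.965 = 419
30–44: 567 × 0.954 = 541
45+: 956 × 0.969 + 2413 × 0.481 = 926 + 1161 = 2087
Net migration: 0–14 − 82 → 253; 15–29 + 82 → 501; 30–44 − 82 → 459; 45+ + 82 → 2169
Giving 253 / 501 / 459 / 2169.

459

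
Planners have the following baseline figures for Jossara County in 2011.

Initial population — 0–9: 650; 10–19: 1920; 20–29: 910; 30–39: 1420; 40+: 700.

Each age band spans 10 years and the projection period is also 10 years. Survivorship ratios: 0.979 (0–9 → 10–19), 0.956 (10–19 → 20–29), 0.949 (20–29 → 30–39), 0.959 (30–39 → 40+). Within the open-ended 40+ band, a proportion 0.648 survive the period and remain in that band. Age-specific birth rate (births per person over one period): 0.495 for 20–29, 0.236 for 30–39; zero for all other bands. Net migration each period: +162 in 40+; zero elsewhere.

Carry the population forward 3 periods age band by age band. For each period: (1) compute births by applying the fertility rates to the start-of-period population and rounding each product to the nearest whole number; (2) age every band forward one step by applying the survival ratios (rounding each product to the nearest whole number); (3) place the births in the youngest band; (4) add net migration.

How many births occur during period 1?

785

Call the bands 1 to 5, youngest first.
— Period 1 —
Births: 910 × 0.495 = 450  |  1420 × 0.236 = 335 ⇒ total 785
Band 2: 650 × 0.979 = 636
Band 3: 1920 × 0.956 = 1836
Band 4: 910 × 0.949 = 864
Band 5: 1420 × 0.959 + 700 × 0.648 = 1362 + 454 = 1816
Net migration: Band 5 + 162 → 1978
Population now: 0–9=785, 10–19=636, 20–29=1836, 30–39=864, 40+=1978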